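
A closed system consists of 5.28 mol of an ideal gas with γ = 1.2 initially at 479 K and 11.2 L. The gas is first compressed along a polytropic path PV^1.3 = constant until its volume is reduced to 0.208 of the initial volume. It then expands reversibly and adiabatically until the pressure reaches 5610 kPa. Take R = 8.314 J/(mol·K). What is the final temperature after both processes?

655 K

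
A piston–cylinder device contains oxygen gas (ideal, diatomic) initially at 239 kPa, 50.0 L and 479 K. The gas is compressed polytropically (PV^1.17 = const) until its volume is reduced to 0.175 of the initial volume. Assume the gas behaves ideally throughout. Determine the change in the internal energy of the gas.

10300 J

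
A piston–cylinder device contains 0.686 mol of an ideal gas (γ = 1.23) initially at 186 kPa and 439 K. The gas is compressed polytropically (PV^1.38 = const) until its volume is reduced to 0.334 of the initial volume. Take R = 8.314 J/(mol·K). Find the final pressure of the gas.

845 kPa

V₁ = nRT₁/P₁ = 0.686×8.314×439/186 = 13.5 L.
Polytropic n=1.38: T₂ = T₁(V₁/V₂)^(n−1) = 439×(2.99)^0.38 = 666 K; P₂ = P₁(V₁/V₂)^n = 845 kPa.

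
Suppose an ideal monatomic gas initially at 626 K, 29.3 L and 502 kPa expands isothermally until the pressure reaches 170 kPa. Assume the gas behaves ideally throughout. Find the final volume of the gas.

Isothermal: T stays 626 K; PV = const ⇒ V₂ = 86.5 L, P₂ = 170 kPa.

86.5 L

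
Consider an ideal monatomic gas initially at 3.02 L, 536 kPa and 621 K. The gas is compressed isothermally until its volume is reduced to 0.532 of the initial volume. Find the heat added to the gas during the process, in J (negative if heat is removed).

n = P₁V₁/(RT₁) = 536×3.02/(8.314×621) = 0.314 mol.
Isothermal: T stays 621 K; PV = const ⇒ V₂ = 1.61 L, P₂ = 1010 kPa.
ΔU = 0 (ideal gas, T constant).
W = nRT ln(V₂/V₁) = 0.314×8.314×621×ln(0.532) = -1020 J.
Q = ΔU + W = -1020 J.

-1020 J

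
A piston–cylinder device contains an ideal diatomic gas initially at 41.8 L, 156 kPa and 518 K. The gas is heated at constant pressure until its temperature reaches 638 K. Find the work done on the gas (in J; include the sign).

-1510 J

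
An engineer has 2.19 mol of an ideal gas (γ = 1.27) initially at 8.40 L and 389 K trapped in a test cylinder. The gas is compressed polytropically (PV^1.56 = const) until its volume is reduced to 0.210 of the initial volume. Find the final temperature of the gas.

P₁ = nRT₁/V₁ = 2.19×8.314×389/8.40 = 843 kPa.
Polytropic n=1.56: T₂ = T₁(V₁/V₂)^(n−1) = 389×(4.76)^0.56 = 932 K; P₂ = P₁(V₁/V₂)^n = 9620 kPa.

932 K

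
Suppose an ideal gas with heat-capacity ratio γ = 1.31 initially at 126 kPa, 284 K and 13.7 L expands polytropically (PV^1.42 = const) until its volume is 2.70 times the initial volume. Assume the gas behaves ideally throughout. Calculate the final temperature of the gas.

187 K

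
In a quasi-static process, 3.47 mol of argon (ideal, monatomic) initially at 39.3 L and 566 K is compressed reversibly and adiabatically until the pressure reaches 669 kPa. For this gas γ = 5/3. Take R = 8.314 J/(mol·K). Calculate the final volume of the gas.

29.5 L

P₁ = nRT₁/V₁ = 3.47×8.314×566/39.3 = 415 kPa.
Adiabatic: T₂/T₁ = (P₂/P₁)^((γ−1)/γ) ⇒ T₂ = 566×(1.61)^0.400 = 685 K; V₂ = 29.5 L.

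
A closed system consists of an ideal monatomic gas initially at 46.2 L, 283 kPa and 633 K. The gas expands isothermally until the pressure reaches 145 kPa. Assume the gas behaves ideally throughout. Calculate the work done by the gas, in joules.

8740 J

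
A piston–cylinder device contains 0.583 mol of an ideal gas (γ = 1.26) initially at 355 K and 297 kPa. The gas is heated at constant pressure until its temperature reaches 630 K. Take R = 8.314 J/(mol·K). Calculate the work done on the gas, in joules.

-1330 J

V₁ = nRT₁/P₁ = 0.583×8.314×355/297 = 5.79 L.
Isobaric: P stays 297 kPa; V/T = const ⇒ T₂ = 630 K, V₂ = 10.3 L.
W = PΔV = 297×(10.3−5.79) kPa·L = 1330 J.
Work done on the gas = −W_by = -1330 J.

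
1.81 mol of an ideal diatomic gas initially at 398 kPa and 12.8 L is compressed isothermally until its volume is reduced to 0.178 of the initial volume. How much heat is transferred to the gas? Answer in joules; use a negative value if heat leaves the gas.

-8790 J

T₁ = P₁V₁/(nR) = 398×12.8/(1.81×8.314) = 339 K.
Isothermal: T stays 339 K; PV = const ⇒ V₂ = 2.28 L, P₂ = 2240 kPa.
ΔU = 0 (ideal gas, T constant).
W = nRT ln(V₂/V₁) = 1.81×8.314×339×ln(0.178) = -8790 J.
Q = ΔU + W = -8790 J.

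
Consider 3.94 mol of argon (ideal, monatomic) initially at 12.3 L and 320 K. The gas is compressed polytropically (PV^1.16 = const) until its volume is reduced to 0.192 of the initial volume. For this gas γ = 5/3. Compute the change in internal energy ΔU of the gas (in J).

4750 J

P₁ = nRT₁/V₁ = 3.94×8.314×320/12.3 = 852 kPa.
Polytropic n=1.16: T₂ = T₁(V₁/V₂)^(n−1) = 320×(5.21)^0.16 = 417 K; P₂ = P₁(V₁/V₂)^n = 5780 kPa.
For an ideal gas ΔU = nCvΔT with Cv = (3/2)R = 12.5 J/(mol·K).
ΔU = 3.94×12.5×(417−320) = 4750 J.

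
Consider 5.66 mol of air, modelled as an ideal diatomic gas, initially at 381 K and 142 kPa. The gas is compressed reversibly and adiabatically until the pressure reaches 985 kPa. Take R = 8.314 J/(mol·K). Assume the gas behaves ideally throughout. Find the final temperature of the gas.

663 K

V₁ = nRT₁/P₁ = 5.66×8.314×381/142 = 126 L.
Adiabatic: T₂/T₁ = (P₂/P₁)^((γ−1)/γ) ⇒ T₂ = 381×(6.94)^0.286 = 663 K; V₂ = 31.7 L.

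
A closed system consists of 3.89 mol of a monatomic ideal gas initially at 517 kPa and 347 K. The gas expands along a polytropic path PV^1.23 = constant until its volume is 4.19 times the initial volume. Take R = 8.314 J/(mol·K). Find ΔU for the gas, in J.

-4730 J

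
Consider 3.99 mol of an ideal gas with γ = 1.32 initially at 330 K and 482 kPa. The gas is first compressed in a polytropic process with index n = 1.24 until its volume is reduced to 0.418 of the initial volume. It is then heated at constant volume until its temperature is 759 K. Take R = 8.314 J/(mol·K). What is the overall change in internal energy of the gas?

V₁ = nRT₁/P₁ = 3.99×8.314×330/482 = 22.7 L.
Step 1 — Polytropic n=1.24: T₂ = T₁(V₁/V₂)^(n−1) = 330×(2.39)^0.24 = 407 K; P₂ = P₁(V₁/V₂)^n = 1420 kPa.
W = (P₁V₁−P₂V₂)/(n−1) = (482×22.7−1420×9.49)/0.24 = -10600 J.
ΔU = nCvΔT = 3.99×26.0×(407−330) = 7970 J.
Q = ΔU + W = -2660 J.
State after step 1: P = 1420 kPa, V = 9.49 L, T = 407 K.
Step 2 — Isochoric: V stays 9.49 L; P/T = const ⇒ T₂ = 759 K, P₂ = 2650 kPa.
W = 0 (no volume change).
ΔU = nCvΔT = 3.99×26.0×(759−407) = 36500 J.
Q = ΔU = 36500 J.
Net over both steps: W = -10600 J, Q = 33900 J, ΔU = 44500 J.

44500 J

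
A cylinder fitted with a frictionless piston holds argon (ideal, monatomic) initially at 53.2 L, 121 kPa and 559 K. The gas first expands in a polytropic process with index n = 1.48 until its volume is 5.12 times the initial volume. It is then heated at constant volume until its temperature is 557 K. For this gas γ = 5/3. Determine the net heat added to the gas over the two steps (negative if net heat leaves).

n = P₁V₁/(RT₁) = 121×53.2/(8.314×559) = 1.39 mol.
Step 1 — Polytropic n=1.48: T₂ = T₁(V₁/V₂)^(n−1) = 559×(0.195)^0.48 = 255 K; P₂ = P₁(V₁/V₂)^n = 10.8 kPa.
W = (P₁V₁−P₂V₂)/(n−1) = (121×53.2−10.8×272)/0.48 = 7290 J.
ΔU = nCvΔT = 1.39×12.5×(255−559) = -5250 J.
Q = ΔU + W = 2040 J.
State after step 1: P = 10.8 kPa, V = 272 L, T = 255 K.
Step 2 — Isochoric: V stays 272 L; P/T = const ⇒ T₂ = 557 K, P₂ = 23.5 kPa.
W = 0 (no volume change).
ΔU = nCvΔT = 1.39×12.5×(557−255) = 5210 J.
Q = ΔU = 5210 J.
Net over both steps: W = 7290 J, Q = 7250 J, ΔU = -34.5 J.

7250 J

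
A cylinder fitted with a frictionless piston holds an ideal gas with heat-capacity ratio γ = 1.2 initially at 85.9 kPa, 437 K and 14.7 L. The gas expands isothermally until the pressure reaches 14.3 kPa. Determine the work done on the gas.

-2260 J

n = P₁V₁/(RT₁) = 85.9×14.7/(8.314×437) = 0.348 mol.
Isothermal: T stays 437 K; PV = const ⇒ V₂ = 88.3 L, P₂ = 14.3 kPa.
W = nRT ln(V₂/V₁) = 0.348×8.314×437×ln(6.01) = 2260 J.
Work done on the gas = −W_by = -2260 J.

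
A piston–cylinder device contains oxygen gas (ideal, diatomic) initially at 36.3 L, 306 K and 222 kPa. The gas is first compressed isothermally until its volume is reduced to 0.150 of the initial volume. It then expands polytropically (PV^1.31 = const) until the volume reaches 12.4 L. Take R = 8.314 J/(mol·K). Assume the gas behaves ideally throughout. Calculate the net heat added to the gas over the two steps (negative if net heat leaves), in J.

n = P₁V₁/(RT₁) = 222×36.3/(8.314×306) = 3.17 mol.
Step 1 — Isothermal: T stays 306 K; PV = const ⇒ V₂ = 5.44 L, P₂ = 1480 kPa.
ΔU = 0 (ideal gas, T constant).
W = nRT ln(V₂/V₁) = 3.17×8.314×306×ln(0.150) = -15300 J.
Q = ΔU + W = -15300 J.
State after step 1: P = 1480 kPa, V = 5.44 L, T = 306 K.
Step 2 — Polytropic n=1.31: T₂ = T₁(V₁/V₂)^(n−1) = 306×(0.439)^0.31 = 237 K; P₂ = P₁(V₁/V₂)^n = 504 kPa.
W = (P₁V₁−P₂V₂)/(n−1) = (1480×5.44−504×12.4)/0.31 = 5850 J.
ΔU = nCvΔT = 3.17×20.8×(237−306) = -4540 J.
Q = ΔU + W = 1320 J.
Net over both steps: W = -9430 J, Q = -14000 J, ΔU = -4540 J.

-14000 J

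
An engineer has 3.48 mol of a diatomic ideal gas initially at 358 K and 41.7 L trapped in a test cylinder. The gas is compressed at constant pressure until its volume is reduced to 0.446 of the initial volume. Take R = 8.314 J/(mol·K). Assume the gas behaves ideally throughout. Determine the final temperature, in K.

P₁ = nRT₁/V₁ = 3.48×8.314×358/41.7 = 248 kPa.
Isobaric: P stays 248 kPa; V/T = const ⇒ T₂ = 160 K, V₂ = 18.6 L.

160 K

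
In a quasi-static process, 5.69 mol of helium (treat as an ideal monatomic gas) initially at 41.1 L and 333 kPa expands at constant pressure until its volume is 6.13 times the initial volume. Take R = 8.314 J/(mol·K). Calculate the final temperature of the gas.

T₁ = P₁V₁/(nR) = 333×41.1/(5.69×8.314) = 289 K.
Isobaric: P stays 333 kPa; V/T = const ⇒ T₂ = 1770 K, V₂ = 252 L.

1770 K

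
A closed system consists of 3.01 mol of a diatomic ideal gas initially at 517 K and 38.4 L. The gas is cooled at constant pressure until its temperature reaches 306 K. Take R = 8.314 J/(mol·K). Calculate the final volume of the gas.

22.7 L

P₁ = nRT₁/V₁ = 3.01×8.314×517/38.4 = 337 kPa.
Isobaric: P stays 337 kPa; V/T = const ⇒ T₂ = 306 K, V₂ = 22.7 L.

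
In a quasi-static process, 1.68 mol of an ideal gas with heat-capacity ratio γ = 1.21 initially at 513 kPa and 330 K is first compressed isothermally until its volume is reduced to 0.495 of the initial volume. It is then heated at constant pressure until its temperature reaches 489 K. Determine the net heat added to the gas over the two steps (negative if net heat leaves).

9560 J

V₁ = nRT₁/P₁ = 1.68×8.314×330/513 = 8.98 L.
Step 1 — Isothermal: T stays 330 K; PV = const ⇒ V₂ = 4.45 L, P₂ = 1040 kPa.
ΔU = 0 (ideal gas, T constant).
W = nRT ln(V₂/V₁) = 1.68×8.314×330×ln(0.495) = -3240 J.
Q = ΔU + W = -3240 J.
State after step 1: P = 1040 kPa, V = 4.45 L, T = 330 K.
Step 2 — Isobaric: P stays 1040 kPa; V/T = const ⇒ T₂ = 489 K, V₂ = 6.59 L.
W = PΔV = 1040×(6.59−4.45) kPa·L = 2220 J.
ΔU = nCvΔT = 1.68×39.6×(489−330) = 10600 J.
Q = ΔU + W = nCpΔT = 12800 J.
Net over both steps: W = -1020 J, Q = 9560 J, ΔU = 10600 J.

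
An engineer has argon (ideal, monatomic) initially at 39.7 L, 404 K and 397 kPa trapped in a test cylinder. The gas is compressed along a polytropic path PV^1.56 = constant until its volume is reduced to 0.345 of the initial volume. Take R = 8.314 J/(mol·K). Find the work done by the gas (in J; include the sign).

-22900 J

n = P₁V₁/(RT₁) = 397×39.7/(8.314×404) = 4.69 mol.
Polytropic n=1.56: T₂ = T₁(V₁/V₂)^(n−1) = 404×(2.90)^0.56 = 733 K; P₂ = P₁(V₁/V₂)^n = 2090 kPa.
W = (P₁V₁−P₂V₂)/(n−1) = (397×39.7−2090×13.7)/0.56 = -22900 J.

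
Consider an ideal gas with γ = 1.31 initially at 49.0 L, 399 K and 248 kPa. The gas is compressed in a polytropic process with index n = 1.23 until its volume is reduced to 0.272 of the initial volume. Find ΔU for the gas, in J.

13700 J

n = P₁V₁/(RT₁) = 248×49.0/(8.314×399) = 3.66 mol.
Polytropic n=1.23: T₂ = T₁(V₁/V₂)^(n−1) = 399×(3.68)^0.23 = 538 K; P₂ = P₁(V₁/V₂)^n = 1230 kPa.
For an ideal gas ΔU = nCvΔT with Cv = R/(γ−1) = 26.8 J/(mol·K).
ΔU = 3.66×26.8×(538−399) = 13700 J.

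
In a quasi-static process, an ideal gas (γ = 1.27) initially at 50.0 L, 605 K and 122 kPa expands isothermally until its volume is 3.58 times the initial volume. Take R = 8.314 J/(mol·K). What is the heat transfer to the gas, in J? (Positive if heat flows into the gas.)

7780 J

n = P₁V₁/(RT₁) = 122×50.0/(8.314×605) = 1.21 mol.
Isothermal: T stays 605 K; PV = const ⇒ V₂ = 179 L, P₂ = 34.1 kPa.
ΔU = 0 (ideal gas, T constant).
W = nRT ln(V₂/V₁) = 1.21×8.314×605×ln(3.58) = 7780 J.
Q = ΔU + W = 7780 J.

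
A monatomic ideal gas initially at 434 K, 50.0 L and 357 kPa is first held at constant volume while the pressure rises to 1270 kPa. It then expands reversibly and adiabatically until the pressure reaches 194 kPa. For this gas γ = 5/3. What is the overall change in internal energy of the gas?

n = P₁V₁/(RT₁) = 357×50.0/(8.314×434) = 4.95 mol.
Step 1 — Isochoric: V stays 50.0 L; P/T = const ⇒ T₂ = 1540 K, P₂ = 1270 kPa.
W = 0 (no volume change).
ΔU = nCvΔT = 4.95×12.5×(1540−434) = 68500 J.
Q = ΔU = 68500 J.
State after step 1: P = 1270 kPa, V = 50.0 L, T = 1540 K.
Step 2 — Adiabatic: T₂/T₁ = (P₂/P₁)^((γ−1)/γ) ⇒ T₂ = 1540×(0.153)^0.400 = 728 K; V₂ = 154 L.
ΔU = nCvΔT = 4.95×12.5×(728−1540) = -50300 J.
Q = 0 for an adiabatic process, so W = −ΔU = 50300 J.
Net over both steps: W = 50300 J, Q = 68500 J, ΔU = 18100 J.

18100 J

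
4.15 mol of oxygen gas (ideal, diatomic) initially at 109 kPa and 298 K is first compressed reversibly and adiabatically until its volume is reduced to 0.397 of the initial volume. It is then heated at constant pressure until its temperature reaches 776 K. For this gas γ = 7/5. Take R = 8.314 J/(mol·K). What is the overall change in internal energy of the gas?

V₁ = nRT₁/P₁ = 4.15×8.314×298/109 = 94.3 L.
Step 1 — Adiabatic: TV^(γ−1) = const ⇒ T₂ = 298×(2.52)^0.400 = 431 K; PV^γ = const ⇒ P₂ = 397 kPa.
ΔU = nCvΔT = 4.15×20.8×(431−298) = 11500 J.
Q = 0 for an adiabatic process, so W = −ΔU = -11500 J.
State after step 1: P = 397 kPa, V = 37.4 L, T = 431 K.
Step 2 — Isobaric: P stays 397 kPa; V/T = const ⇒ T₂ = 776 K, V₂ = 67.4 L.
W = PΔV = 397×(67.4−37.4) kPa·L = 11900 J.
ΔU = nCvΔT = 4.15×20.8×(776−431) = 29700 J.
Q = ΔU + W = nCpΔT = 41600 J.
Net over both steps: W = 405 J, Q = 41600 J, ΔU = 41200 J.

41200 J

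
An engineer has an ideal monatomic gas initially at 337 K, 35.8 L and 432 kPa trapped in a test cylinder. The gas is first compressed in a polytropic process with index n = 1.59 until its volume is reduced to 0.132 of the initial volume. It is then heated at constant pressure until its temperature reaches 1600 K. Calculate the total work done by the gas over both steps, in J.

-38000 J

n = P₁V₁/(RT₁) = 432×35.8/(8.314×337) = 5.52 mol.
Step 1 — Polytropic n=1.59: T₂ = T₁(V₁/V₂)^(n−1) = 337×(7.58)^0.59 = 1110 K; P₂ = P₁(V₁/V₂)^n = 10800 kPa.
W = (P₁V₁−P₂V₂)/(n−1) = (432×35.8−10800×4.73)/0.59 = -60400 J.
ΔU = nCvΔT = 5.52×12.5×(1110−337) = 53400 J.
Q = ΔU + W = -6940 J.
State after step 1: P = 10800 kPa, V = 4.73 L, T = 1110 K.
Step 2 — Isobaric: P stays 10800 kPa; V/T = const ⇒ T₂ = 1600 K, V₂ = 6.79 L.
W = PΔV = 10800×(6.79−4.73) kPa·L = 22300 J.
ΔU = nCvΔT = 5.52×12.5×(1600−1110) = 33500 J.
Q = ΔU + W = nCpΔT = 55900 J.
Net over both steps: W = -38000 J, Q = 48900 J, ΔU = 86900 J.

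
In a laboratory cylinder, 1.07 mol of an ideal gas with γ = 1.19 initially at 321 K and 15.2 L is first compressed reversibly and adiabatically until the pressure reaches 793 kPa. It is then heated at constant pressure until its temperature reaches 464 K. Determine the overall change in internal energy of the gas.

6700 J

P₁ = nRT₁/V₁ = 1.07×8.314×321/15.2 = 188 kPa.
Step 1 — Adiabatic: T₂/T₁ = (P₂/P₁)^((γ−1)/γ) ⇒ T₂ = 321×(4.22)^0.160 = 404 K; V₂ = 4.53 L.
ΔU = nCvΔT = 1.07×43.8×(404−321) = 3890 J.
Q = 0 for an adiabatic process, so W = −ΔU = -3890 J.
State after step 1: P = 793 kPa, V = 4.53 L, T = 404 K.
Step 2 — Isobaric: P stays 793 kPa; V/T = const ⇒ T₂ = 464 K, V₂ = 5.21 L.
W = PΔV = 793×(5.21−4.53) kPa·L = 534 J.
ΔU = nCvΔT = 1.07×43.8×(464−404) = 2810 J.
Q = ΔU + W = nCpΔT = 3340 J.
Net over both steps: W = -3350 J, Q = 3340 J, ΔU = 6700 J.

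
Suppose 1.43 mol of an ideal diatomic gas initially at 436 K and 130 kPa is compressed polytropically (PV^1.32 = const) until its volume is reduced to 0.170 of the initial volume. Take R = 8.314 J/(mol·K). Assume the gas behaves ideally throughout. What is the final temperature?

769 K

V₁ = nRT₁/P₁ = 1.43×8.314×436/130 = 39.9 L.
Polytropic n=1.32: T₂ = T₁(V₁/V₂)^(n−1) = 436×(5.88)^0.32 = 769 K; P₂ = P₁(V₁/V₂)^n = 1350 kPa.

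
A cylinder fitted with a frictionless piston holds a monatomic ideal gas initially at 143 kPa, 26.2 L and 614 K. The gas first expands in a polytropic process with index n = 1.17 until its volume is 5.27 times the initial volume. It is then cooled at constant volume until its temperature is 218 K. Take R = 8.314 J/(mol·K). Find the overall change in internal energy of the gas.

n = P₁V₁/(RT₁) = 143×26.2/(8.314×614) = 0.734 mol.
Step 1 — Polytropic n=1.17: T₂ = T₁(V₁/V₂)^(n−1) = 614×(0.190)^0.17 = 463 K; P₂ = P₁(V₁/V₂)^n = 20.5 kPa.
W = (P₁V₁−P₂V₂)/(n−1) = (143×26.2−20.5×138)/0.17 = 5420 J.
ΔU = nCvΔT = 0.734×12.5×(463−614) = -1380 J.
Q = ΔU + W = 4040 J.
State after step 1: P = 20.5 kPa, V = 138 L, T = 463 K.
Step 2 — Isochoric: V stays 138 L; P/T = const ⇒ T₂ = 218 K, P₂ = 9.63 kPa.
W = 0 (no volume change).
ΔU = nCvΔT = 0.734×12.5×(218−463) = -2240 J.
Q = ΔU = -2240 J.
Net over both steps: W = 5420 J, Q = 1800 J, ΔU = -3620 J.

-3620 J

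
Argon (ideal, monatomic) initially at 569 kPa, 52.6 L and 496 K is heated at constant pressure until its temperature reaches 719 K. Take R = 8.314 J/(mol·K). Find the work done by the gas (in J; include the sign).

13500 J

n = P₁V₁/(RT₁) = 569×52.6/(8.314×496) = 7.26 mol.
Isobaric: P stays 569 kPa; V/T = const ⇒ T₂ = 719 K, V₂ = 76.2 L.
W = PΔV = 569×(76.2−52.6) kPa·L = 13500 J.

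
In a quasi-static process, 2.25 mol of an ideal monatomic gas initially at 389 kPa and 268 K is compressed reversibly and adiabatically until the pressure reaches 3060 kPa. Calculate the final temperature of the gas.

612 K

V₁ = nRT₁/P₁ = 2.25×8.314×268/389 = 12.9 L.
Adiabatic: T₂/T₁ = (P₂/P₁)^((γ−1)/γ) ⇒ T₂ = 268×(7.87)^0.400 = 612 K; V₂ = 3.74 L.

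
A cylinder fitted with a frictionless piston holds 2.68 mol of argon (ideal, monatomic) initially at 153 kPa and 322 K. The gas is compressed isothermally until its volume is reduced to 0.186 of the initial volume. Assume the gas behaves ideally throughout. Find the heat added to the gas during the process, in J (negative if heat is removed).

V₁ = nRT₁/P₁ = 2.68×8.314×322/153 = 46.9 L.
Isothermal: T stays 322 K; PV = const ⇒ V₂ = 8.72 L, P₂ = 823 kPa.
ΔU = 0 (ideal gas, T constant).
W = nRT ln(V₂/V₁) = 2.68×8.314×322×ln(0.186) = -12100 J.
Q = ΔU + W = -12100 J.

-12100 J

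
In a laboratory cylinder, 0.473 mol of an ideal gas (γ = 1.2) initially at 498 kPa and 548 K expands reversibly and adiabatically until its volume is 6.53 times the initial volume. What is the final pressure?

V₁ = nRT₁/P₁ = 0.473×8.314×548/498 = 4.33 L.
Adiabatic: TV^(γ−1) = const ⇒ T₂ = 548×(0.153)^0.200 = 377 K; PV^γ = const ⇒ P₂ = 52.4 kPa.

52.4 kPa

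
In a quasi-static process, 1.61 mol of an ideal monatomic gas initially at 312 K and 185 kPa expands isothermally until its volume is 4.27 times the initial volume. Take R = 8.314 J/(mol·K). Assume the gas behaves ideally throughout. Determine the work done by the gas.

6060 J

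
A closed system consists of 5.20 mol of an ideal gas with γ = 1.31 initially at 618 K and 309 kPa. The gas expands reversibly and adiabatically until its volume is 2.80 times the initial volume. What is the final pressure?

80.2 kPa

V₁ = nRT₁/P₁ = 5.20×8.314×618/309 = 86.5 L.
Adiabatic: TV^(γ−1) = const ⇒ T₂ = 618×(0.357)^0.310 = 449 K; PV^γ = const ⇒ P₂ = 80.2 kPa.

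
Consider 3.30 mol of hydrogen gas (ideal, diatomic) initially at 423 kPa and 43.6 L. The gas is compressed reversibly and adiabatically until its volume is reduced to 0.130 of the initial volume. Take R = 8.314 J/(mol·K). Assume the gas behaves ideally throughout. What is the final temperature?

T₁ = P₁V₁/(nR) = 423×43.6/(3.30×8.314) = 672 K.
Adiabatic: TV^(γ−1) = const ⇒ T₂ = 672×(7.69)^0.400 = 1520 K; PV^γ = const ⇒ P₂ = 7360 kPa.

1520 K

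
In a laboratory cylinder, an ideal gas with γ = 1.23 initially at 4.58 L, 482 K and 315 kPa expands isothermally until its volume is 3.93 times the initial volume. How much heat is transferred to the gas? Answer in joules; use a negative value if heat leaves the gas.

n = P₁V₁/(RT₁) = 315×4.58/(8.314×482) = 0.360 mol.
Isothermal: T stays 482 K; PV = const ⇒ V₂ = 18.0 L, P₂ = 80.2 kPa.
ΔU = 0 (ideal gas, T constant).
W = nRT ln(V₂/V₁) = 0.360×8.314×482×ln(3.93) = 1970 J.
Q = ΔU + W = 1970 J.

1970 J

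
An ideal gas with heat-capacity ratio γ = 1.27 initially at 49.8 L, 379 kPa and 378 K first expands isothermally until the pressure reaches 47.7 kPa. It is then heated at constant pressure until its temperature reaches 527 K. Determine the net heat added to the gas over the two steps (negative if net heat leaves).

n = P₁V₁/(RT₁) = 379×49.8/(8.314×378) = 6.01 mol.
Step 1 — Isothermal: T stays 378 K; PV = const ⇒ V₂ = 396 L, P₂ = 47.7 kPa.
ΔU = 0 (ideal gas, T constant).
W = nRT ln(V₂/V₁) = 6.01×8.314×378×ln(7.95) = 39100 J.
Q = ΔU + W = 39100 J.
State after step 1: P = 47.7 kPa, V = 396 L, T = 378 K.
Step 2 — Isobaric: P stays 47.7 kPa; V/T = const ⇒ T₂ = 527 K, V₂ = 552 L.
W = PΔV = 47.7×(552−396) kPa·L = 7440 J.
ΔU = nCvΔT = 6.01×30.8×(527−378) = 27600 J.
Q = ΔU + W = nCpΔT = 35000 J.
Net over both steps: W = 46600 J, Q = 74100 J, ΔU = 27600 J.

74100 J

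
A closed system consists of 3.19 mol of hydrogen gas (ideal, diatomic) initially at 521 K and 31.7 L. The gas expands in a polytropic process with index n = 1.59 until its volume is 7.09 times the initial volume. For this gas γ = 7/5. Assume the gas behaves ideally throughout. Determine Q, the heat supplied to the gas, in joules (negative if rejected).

-7620 J

P₁ = nRT₁/V₁ = 3.19×8.314×521/31.7 = 436 kPa.
Polytropic n=1.59: T₂ = T₁(V₁/V₂)^(n−1) = 521×(0.141)^0.59 = 164 K; P₂ = P₁(V₁/V₂)^n = 19.4 kPa.
W = (P₁V₁−P₂V₂)/(n−1) = (436×31.7−19.4×225)/0.59 = 16000 J.
ΔU = nCvΔT = 3.19×20.8×(164−521) = -23700 J.
Q = ΔU + W = -7620 J.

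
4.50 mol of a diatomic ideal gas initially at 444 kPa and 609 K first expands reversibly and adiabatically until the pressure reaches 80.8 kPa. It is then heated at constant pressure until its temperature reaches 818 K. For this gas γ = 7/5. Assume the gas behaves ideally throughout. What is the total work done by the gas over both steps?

38600 J

V₁ = nRT₁/P₁ = 4.50×8.314×609/444 = 51.3 L.
Step 1 — Adiabatic: T₂/T₁ = (P₂/P₁)^((γ−1)/γ) ⇒ T₂ = 609×(0.182)^0.286 = 374 K; V₂ = 173 L.
ΔU = nCvΔT = 4.50×20.8×(374−609) = -22000 J.
Q = 0 for an adiabatic process, so W = −ΔU = 22000 J.
State after step 1: P = 80.8 kPa, V = 173 L, T = 374 K.
Step 2 — Isobaric: P stays 80.8 kPa; V/T = const ⇒ T₂ = 818 K, V₂ = 379 L.
W = PΔV = 80.8×(379−173) kPa·L = 16600 J.
ΔU = nCvΔT = 4.50×20.8×(818−374) = 41500 J.
Q = ΔU + W = nCpΔT = 58100 J.
Net over both steps: W = 38600 J, Q = 58100 J, ΔU = 19500 J.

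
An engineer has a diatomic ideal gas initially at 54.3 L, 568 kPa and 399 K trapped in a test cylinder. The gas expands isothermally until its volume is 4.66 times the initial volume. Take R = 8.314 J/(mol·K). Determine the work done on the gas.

n = P₁V₁/(RT₁) = 568×54.3/(8.314×399) = 9.30 mol.
Isothermal: T stays 399 K; PV = const ⇒ V₂ = 253 L, P₂ = 122 kPa.
W = nRT ln(V₂/V₁) = 9.30×8.314×399×ln(4.66) = 47500 J.
Work done on the gas = −W_by = -47500 J.

-47500 J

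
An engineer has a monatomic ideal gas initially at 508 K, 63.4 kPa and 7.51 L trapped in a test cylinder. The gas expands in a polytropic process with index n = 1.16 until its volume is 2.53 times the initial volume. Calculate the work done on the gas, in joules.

n = P₁V₁/(RT₁) = 63.4×7.51/(8.314×508) = 0.113 mol.
Polytropic n=1.16: T₂ = T₁(V₁/V₂)^(n−1) = 508×(0.395)^0.16 = 438 K; P₂ = P₁(V₁/V₂)^n = 21.6 kPa.
W = (P₁V₁−P₂V₂)/(n−1) = (63.4×7.51−21.6×19.0)/0.16 = 411 J.
Work done on the gas = −W_by = -411 J.

-411 J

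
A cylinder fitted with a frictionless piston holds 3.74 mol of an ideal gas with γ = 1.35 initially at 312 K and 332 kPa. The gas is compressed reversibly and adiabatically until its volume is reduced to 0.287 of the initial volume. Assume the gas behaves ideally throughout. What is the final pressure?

1790 kPa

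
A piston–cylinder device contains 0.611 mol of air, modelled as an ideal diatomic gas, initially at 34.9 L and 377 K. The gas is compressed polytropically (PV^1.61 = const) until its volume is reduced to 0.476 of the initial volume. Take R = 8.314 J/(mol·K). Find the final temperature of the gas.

P₁ = nRT₁/V₁ = 0.611×8.314×377/34.9 = 54.9 kPa.
Polytropic n=1.61: T₂ = T₁(V₁/V₂)^(n−1) = 377×(2.10)^0.61 = 593 K; P₂ = P₁(V₁/V₂)^n = 181 kPa.

593 K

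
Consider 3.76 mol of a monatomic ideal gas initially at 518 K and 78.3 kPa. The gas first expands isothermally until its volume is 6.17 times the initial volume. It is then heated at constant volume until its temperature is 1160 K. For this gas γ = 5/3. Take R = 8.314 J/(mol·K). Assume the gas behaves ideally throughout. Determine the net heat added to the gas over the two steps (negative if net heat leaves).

59600 J

V₁ = nRT₁/P₁ = 3.76×8.314×518/78.3 = 207 L.
Step 1 — Isothermal: T stays 518 K; PV = const ⇒ V₂ = 1280 L, P₂ = 12.7 kPa.
ΔU = 0 (ideal gas, T constant).
W = nRT ln(V₂/V₁) = 3.76×8.314×518×ln(6.17) = 29500 J.
Q = ΔU + W = 29500 J.
State after step 1: P = 12.7 kPa, V = 1280 L, T = 518 K.
Step 2 — Isochoric: V stays 1280 L; P/T = const ⇒ T₂ = 1160 K, P₂ = 28.4 kPa.
W = 0 (no volume change).
ΔU = nCvΔT = 3.76×12.5×(1160−518) = 30100 J.
Q = ΔU = 30100 J.
Net over both steps: W = 29500 J, Q = 59600 J, ΔU = 30100 J.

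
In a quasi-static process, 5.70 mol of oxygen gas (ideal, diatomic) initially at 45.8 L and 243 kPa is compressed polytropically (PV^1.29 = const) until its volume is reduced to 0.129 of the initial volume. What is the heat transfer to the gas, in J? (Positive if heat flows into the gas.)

-8560 J

T₁ = P₁V₁/(nR) = 243×45.8/(5.70×8.314) = 235 K.
Polytropic n=1.29: T₂ = T₁(V₁/V₂)^(n−1) = 235×(7.75)^0.29 = 425 K; P₂ = P₁(V₁/V₂)^n = 3410 kPa.
W = (P₁V₁−P₂V₂)/(n−1) = (243×45.8−3410×5.91)/0.29 = -31100 J.
ΔU = nCvΔT = 5.70×20.8×(425−235) = 22600 J.
Q = ΔU + W = -8560 J.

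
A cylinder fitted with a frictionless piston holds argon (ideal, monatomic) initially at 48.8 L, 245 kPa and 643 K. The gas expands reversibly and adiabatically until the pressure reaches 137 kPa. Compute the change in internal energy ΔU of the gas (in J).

n = P₁V₁/(RT₁) = 245×48.8/(8.314×643) = 2.24 mol.
Adiabatic: T₂/T₁ = (P₂/P₁)^((γ−1)/γ) ⇒ T₂ = 643×(0.559)^0.400 = 510 K; V₂ = 69.2 L.
For an ideal gas ΔU = nCvΔT with Cv = (3/2)R = 12.5 J/(mol·K).
ΔU = 2.24×12.5×(510−643) = -3720 J.

-3720 J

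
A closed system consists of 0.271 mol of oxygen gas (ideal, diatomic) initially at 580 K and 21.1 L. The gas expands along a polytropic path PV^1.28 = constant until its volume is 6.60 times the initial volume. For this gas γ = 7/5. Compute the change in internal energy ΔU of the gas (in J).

P₁ = nRT₁/V₁ = 0.271×8.314×580/21.1 = 61.9 kPa.
Polytropic n=1.28: T₂ = T₁(V₁/V₂)^(n−1) = 580×(0.152)^0.28 = 342 K; P₂ = P₁(V₁/V₂)^n = 5.53 kPa.
For an ideal gas ΔU = nCvΔT with Cv = (5/2)R = 20.8 J/(mol·K).
ΔU = 0.271×20.8×(342−580) = -1340 J.

-1340 J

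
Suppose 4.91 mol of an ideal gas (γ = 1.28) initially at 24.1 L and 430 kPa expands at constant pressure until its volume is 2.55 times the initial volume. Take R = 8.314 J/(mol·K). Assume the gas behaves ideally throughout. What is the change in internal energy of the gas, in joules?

57400 J

T₁ = P₁V₁/(nR) = 430×24.1/(4.91×8.314) = 254 K.
Isobaric: P stays 430 kPa; V/T = const ⇒ T₂ = 647 K, V₂ = 61.5 L.
For an ideal gas ΔU = nCvΔT with Cv = R/(γ−1) = 29.7 J/(mol·K).
ΔU = 4.91×29.7×(647−254) = 57400 J.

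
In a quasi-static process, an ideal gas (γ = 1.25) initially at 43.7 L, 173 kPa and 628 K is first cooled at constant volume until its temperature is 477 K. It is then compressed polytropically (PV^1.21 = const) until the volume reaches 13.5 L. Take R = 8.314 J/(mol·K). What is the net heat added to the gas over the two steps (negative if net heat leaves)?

n = P₁V₁/(RT₁) = 173×43.7/(8.314×628) = 1.45 mol.
Step 1 — Isochoric: V stays 43.7 L; P/T = const ⇒ T₂ = 477 K, P₂ = 131 kPa.
W = 0 (no volume change).
ΔU = nCvΔT = 1.45×33.3×(477−628) = -7270 J.
Q = ΔU = -7270 J.
State after step 1: P = 131 kPa, V = 43.7 L, T = 477 K.
Step 2 — Polytropic n=1.21: T₂ = T₁(V₁/V₂)^(n−1) = 477×(3.24)^0.21 = 610 K; P₂ = P₁(V₁/V₂)^n = 544 kPa.
W = (P₁V₁−P₂V₂)/(n−1) = (131×43.7−544×13.5)/0.21 = -7650 J.
ΔU = nCvΔT = 1.45×33.3×(610−477) = 6430 J.
Q = ΔU + W = -1220 J.
Net over both steps: W = -7650 J, Q = -8500 J, ΔU = -845 J.

-8500 J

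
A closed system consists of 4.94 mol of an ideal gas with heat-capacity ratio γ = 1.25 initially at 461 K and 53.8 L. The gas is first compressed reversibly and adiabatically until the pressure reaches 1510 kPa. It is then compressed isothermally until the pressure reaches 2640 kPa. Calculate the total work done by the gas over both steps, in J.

P₁ = nRT₁/V₁ = 4.94×8.314×461/53.8 = 352 kPa.
Step 1 — Adiabatic: T₂/T₁ = (P₂/P₁)^((γ−1)/γ) ⇒ T₂ = 461×(4.29)^0.200 = 617 K; V₂ = 16.8 L.
ΔU = nCvΔT = 4.94×33.3×(617−461) = 25600 J.
Q = 0 for an adiabatic process, so W = −ΔU = -25600 J.
State after step 1: P = 1510 kPa, V = 16.8 L, T = 617 K.
Step 2 — Isothermal: T stays 617 K; PV = const ⇒ V₂ = 9.60 L, P₂ = 2640 kPa.
ΔU = 0 (ideal gas, T constant).
W = nRT ln(V₂/V₁) = 4.94×8.314×617×ln(0.572) = -14200 J.
Q = ΔU + W = -14200 J.
Net over both steps: W = -39800 J, Q = -14200 J, ΔU = 25600 J.

-39800 J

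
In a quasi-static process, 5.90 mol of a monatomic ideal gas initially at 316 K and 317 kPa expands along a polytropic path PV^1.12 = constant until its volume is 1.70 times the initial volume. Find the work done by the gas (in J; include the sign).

7970 J

V₁ = nRT₁/P₁ = 5.90×8.314×316/317 = 48.9 L.
Polytropic n=1.12: T₂ = T₁(V₁/V₂)^(n−1) = 316×(0.588)^0.12 = 297 K; P₂ = P₁(V₁/V₂)^n = 175 kPa.
W = (P₁V₁−P₂V₂)/(n−1) = (317×48.9−175×83.1)/0.12 = 7970 J.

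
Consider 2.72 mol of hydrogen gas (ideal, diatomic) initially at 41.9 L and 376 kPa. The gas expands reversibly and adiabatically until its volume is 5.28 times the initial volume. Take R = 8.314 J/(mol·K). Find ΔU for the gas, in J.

T₁ = P₁V₁/(nR) = 376×41.9/(2.72×8.314) = 697 K.
Adiabatic: TV^(γ−1) = const ⇒ T₂ = 697×(0.189)^0.400 = 358 K; PV^γ = const ⇒ P₂ = 36.6 kPa.
For an ideal gas ΔU = nCvΔT with Cv = (5/2)R = 20.8 J/(mol·K).
ΔU = 2.72×20.8×(358−697) = -19100 J.

-19100 J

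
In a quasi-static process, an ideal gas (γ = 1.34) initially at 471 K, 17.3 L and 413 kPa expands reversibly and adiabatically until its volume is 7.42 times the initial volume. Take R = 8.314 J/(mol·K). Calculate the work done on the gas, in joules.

n = P₁V₁/(RT₁) = 413×17.3/(8.314×471) = 1.82 mol.
Adiabatic: TV^(γ−1) = const ⇒ T₂ = 471×(0.135)^0.340 = 238 K; PV^γ = const ⇒ P₂ = 28.2 kPa.
ΔU = nCvΔT = 1.82×24.5×(238−471) = -10400 J.
Q = 0 for an adiabatic process, so W = −ΔU = 10400 J.
Work done on the gas = −W_by = -10400 J.

-10400 J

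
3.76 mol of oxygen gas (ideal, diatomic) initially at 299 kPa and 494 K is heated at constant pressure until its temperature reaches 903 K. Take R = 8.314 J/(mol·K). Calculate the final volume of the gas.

94.4 L

V₁ = nRT₁/P₁ = 3.76×8.314×494/299 = 51.6 L.
Isobaric: P stays 299 kPa; V/T = const ⇒ T₂ = 903 K, V₂ = 94.4 L.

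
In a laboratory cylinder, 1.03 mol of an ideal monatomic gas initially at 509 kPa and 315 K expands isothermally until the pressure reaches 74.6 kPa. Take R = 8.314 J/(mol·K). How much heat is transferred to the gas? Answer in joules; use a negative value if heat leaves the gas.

5180 J

V₁ = nRT₁/P₁ = 1.03×8.314×315/509 = 5.30 L.
Isothermal: T stays 315 K; PV = const ⇒ V₂ = 36.2 L, P₂ = 74.6 kPa.
ΔU = 0 (ideal gas, T constant).
W = nRT ln(V₂/V₁) = 1.03×8.314×315×ln(6.82) = 5180 J.
Q = ΔU + W = 5180 J.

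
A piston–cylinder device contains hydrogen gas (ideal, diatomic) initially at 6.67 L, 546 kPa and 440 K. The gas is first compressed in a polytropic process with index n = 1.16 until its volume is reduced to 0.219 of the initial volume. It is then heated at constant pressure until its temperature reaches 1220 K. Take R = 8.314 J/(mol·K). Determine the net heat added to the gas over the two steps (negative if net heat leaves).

n = P₁V₁/(RT₁) = 546×6.67/(8.314×440) = 0.996 mol.
Step 1 — Polytropic n=1.16: T₂ = T₁(V₁/V₂)^(n−1) = 440×(4.57)^0.16 = 561 K; P₂ = P₁(V₁/V₂)^n = 3180 kPa.
W = (P₁V₁−P₂V₂)/(n−1) = (546×6.67−3180×1.46)/0.16 = -6260 J.
ΔU = nCvΔT = 0.996×20.8×(561−440) = 2500 J.
Q = ΔU + W = -3760 J.
State after step 1: P = 3180 kPa, V = 1.46 L, T = 561 K.
Step 2 — Isobaric: P stays 3180 kPa; V/T = const ⇒ T₂ = 1220 K, V₂ = 3.18 L.
W = PΔV = 3180×(3.18−1.46) kPa·L = 5450 J.
ΔU = nCvΔT = 0.996×20.8×(1220−561) = 13600 J.
Q = ΔU + W = nCpΔT = 19100 J.
Net over both steps: W = -806 J, Q = 15300 J, ΔU = 16100 J.

15300 J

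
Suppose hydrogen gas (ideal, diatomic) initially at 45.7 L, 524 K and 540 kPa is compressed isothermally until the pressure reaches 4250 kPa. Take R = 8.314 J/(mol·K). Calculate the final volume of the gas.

5.81 L

Isothermal: T stays 524 K; PV = const ⇒ V₂ = 5.81 L, P₂ = 4250 kPa.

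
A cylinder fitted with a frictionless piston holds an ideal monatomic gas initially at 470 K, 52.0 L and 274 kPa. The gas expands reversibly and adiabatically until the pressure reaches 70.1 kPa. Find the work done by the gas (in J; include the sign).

8980 J

n = P₁V₁/(RT₁) = 274×52.0/(8.314×470) = 3.65 mol.
Adiabatic: T₂/T₁ = (P₂/P₁)^((γ−1)/γ) ⇒ T₂ = 470×(0.256)^0.400 = 272 K; V₂ = 118 L.
ΔU = nCvΔT = 3.65×12.5×(272−470) = -8980 J.
Q = 0 for an adiabatic process, so W = −ΔU = 8980 J.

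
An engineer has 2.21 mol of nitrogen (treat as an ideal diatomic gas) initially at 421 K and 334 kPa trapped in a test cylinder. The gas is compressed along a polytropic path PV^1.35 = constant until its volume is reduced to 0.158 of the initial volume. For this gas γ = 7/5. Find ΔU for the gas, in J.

V₁ = nRT₁/P₁ = 2.21×8.314×421/334 = 23.2 L.
Polytropic n=1.35: T₂ = T₁(V₁/V₂)^(n−1) = 421×(6.33)^0.35 = 803 K; P₂ = P₁(V₁/V₂)^n = 4030 kPa.
For an ideal gas ΔU = nCvΔT with Cv = (5/2)R = 20.8 J/(mol·K).
ΔU = 2.21×20.8×(803−421) = 17600 J.

17600 J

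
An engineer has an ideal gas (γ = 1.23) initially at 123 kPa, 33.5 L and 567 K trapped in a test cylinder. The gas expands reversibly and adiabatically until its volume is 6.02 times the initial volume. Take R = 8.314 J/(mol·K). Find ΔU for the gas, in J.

-6060 J

n = P₁V₁/(RT₁) = 123×33.5/(8.314×567) = 0.874 mol.
Adiabatic: TV^(γ−1) = const ⇒ T₂ = 567×(0.166)^0.230 = 375 K; PV^γ = const ⇒ P₂ = 13.5 kPa.
For an ideal gas ΔU = nCvΔT with Cv = R/(γ−1) = 36.1 J/(mol·K).
ΔU = 0.874×36.1×(375−567) = -6060 J.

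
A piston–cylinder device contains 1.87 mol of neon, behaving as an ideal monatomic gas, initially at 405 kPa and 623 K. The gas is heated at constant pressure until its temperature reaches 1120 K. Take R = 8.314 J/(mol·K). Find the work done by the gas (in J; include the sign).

V₁ = nRT₁/P₁ = 1.87×8.314×623/405 = 23.9 L.
Isobaric: P stays 405 kPa; V/T = const ⇒ T₂ = 1120 K, V₂ = 43.0 L.
W = PΔV = 405×(43.0−23.9) kPa·L = 7730 J.

7730 J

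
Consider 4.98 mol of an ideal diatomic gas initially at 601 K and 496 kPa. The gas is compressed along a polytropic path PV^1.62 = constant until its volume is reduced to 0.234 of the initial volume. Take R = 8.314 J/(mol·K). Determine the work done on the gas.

58600 J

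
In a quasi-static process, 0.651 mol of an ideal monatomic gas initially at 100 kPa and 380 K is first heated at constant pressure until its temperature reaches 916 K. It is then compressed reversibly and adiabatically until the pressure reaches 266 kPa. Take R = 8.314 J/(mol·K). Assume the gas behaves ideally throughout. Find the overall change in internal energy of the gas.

7910 J

V₁ = nRT₁/P₁ = 0.651×8.314×380/100 = 20.6 L.
Step 1 — Isobaric: P stays 100 kPa; V/T = const ⇒ T₂ = 916 K, V₂ = 49.6 L.
W = PΔV = 100×(49.6−20.6) kPa·L = 2900 J.
ΔU = nCvΔT = 0.651×12.5×(916−380) = 4350 J.
Q = ΔU + W = nCpΔT = 7250 J.
State after step 1: P = 100 kPa, V = 49.6 L, T = 916 K.
Step 2 — Adiabatic: T₂/T₁ = (P₂/P₁)^((γ−1)/γ) ⇒ T₂ = 916×(2.66)^0.400 = 1350 K; V₂ = 27.6 L.
ΔU = nCvΔT = 0.651×12.5×(1350−916) = 3560 J.
Q = 0 for an adiabatic process, so W = −ΔU = -3560 J.
Net over both steps: W = -661 J, Q = 7250 J, ΔU = 7910 J.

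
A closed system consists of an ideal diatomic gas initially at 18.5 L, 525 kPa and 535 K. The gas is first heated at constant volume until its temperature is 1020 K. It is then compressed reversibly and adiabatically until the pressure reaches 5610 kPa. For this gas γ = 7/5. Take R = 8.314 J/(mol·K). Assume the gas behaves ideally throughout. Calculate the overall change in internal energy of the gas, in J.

51500 J

n = P₁V₁/(RT₁) = 525×18.5/(8.314×535) = 2.18 mol.
Step 1 — Isochoric: V stays 18.5 L; P/T = const ⇒ T₂ = 1020 K, P₂ = 1000 kPa.
W = 0 (no volume change).
ΔU = nCvΔT = 2.18×20.8×(1020−535) = 22000 J.
Q = ΔU = 22000 J.
State after step 1: P = 1000 kPa, V = 18.5 L, T = 1020 K.
Step 2 — Adiabatic: T₂/T₁ = (P₂/P₁)^((γ−1)/γ) ⇒ T₂ = 1020×(5.60)^0.286 = 1670 K; V₂ = 5.40 L.
ΔU = nCvΔT = 2.18×20.8×(1670−1020) = 29500 J.
Q = 0 for an adiabatic process, so W = −ΔU = -29500 J.
Net over both steps: W = -29500 J, Q = 22000 J, ΔU = 51500 J.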